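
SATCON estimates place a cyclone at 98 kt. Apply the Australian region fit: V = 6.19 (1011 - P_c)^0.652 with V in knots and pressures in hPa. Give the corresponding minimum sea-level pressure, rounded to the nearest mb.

ΔP = (V / 6.19)^(1/0.652) = (98/6.19)^1.534.
98/6.19 = 15.832; 15.832^1.534 ≈ 69.15 mb.
P_c = 1011 − 69.15 = 941.85 ≈ 942 mb.

942 mb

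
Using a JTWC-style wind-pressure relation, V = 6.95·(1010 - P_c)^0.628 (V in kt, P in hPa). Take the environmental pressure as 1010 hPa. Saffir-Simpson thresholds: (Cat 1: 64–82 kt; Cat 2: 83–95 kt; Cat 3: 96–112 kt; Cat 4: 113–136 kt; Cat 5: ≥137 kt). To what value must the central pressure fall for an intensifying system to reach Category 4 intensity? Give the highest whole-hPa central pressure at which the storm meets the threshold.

Category 4 begins at V = 113 kt.
Required ΔP = (113/6.95)^(1/0.628) = 16.259^1.592 ≈ 84.82 hPa.
P_c ≤ 1010 − 84.82 = 925.18, so the highest integer P_c is 925 hPa.

925 hPa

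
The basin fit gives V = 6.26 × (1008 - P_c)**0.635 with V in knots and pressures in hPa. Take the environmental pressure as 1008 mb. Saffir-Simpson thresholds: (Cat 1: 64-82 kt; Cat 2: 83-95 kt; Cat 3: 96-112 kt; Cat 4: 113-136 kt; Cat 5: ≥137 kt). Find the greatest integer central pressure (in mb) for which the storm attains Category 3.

934 mb

Category 3 begins at V = 96 kt.
Required ΔP = (96/6.26)^(1/0.635) = 15.335^1.575 ≈ 73.66 mb.
P_c ≤ 1008 − 73.66 = 934.34, so the highest integer P_c is 934 mb.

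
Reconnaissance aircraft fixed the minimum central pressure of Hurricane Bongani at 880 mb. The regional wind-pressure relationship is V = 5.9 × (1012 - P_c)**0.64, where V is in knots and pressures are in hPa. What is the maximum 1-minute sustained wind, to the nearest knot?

ΔP = 1012 − 880 = 132 mb.
132^0.64 ≈ 22.760.
V ≈ 5.9 × 22.760 ≈ 134.3 kt.

134 kt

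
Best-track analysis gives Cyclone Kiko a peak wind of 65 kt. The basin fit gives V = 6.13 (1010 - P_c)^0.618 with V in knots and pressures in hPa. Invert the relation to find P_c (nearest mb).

964 mb

ΔP = (V / 6.13)^(1/0.618) = (65/6.13)^1.618.
65/6.13 = 10.604; 10.604^1.618 ≈ 45.64 mb.
P_c = 1010 − 45.64 = 964.36 ≈ 964 mb.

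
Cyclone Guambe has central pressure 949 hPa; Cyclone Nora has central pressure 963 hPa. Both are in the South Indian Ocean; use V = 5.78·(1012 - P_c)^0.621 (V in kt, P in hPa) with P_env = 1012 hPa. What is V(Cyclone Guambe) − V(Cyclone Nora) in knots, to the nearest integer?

Cyclone Guambe: ΔP = 63; V ≈ 5.78 × 63^0.621 ≈ 75.74 kt.
Cyclone Nora: ΔP = 49; V ≈ 5.78 × 49^0.621 ≈ 64.79 kt.
Difference ≈ 75.74 − 64.79 = 10.95 → 11 kt.

11 kt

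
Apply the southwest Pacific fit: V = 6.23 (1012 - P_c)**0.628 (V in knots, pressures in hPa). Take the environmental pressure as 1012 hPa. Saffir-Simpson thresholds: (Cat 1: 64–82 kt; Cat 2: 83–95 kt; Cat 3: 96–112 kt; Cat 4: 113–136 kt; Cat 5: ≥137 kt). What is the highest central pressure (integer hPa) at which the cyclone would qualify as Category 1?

Category 1 begins at V = 64 kt.
Required ΔP = (64/6.23)^(1/0.628) = 10.273^1.592 ≈ 40.83 hPa.
P_c ≤ 1012 − 40.83 = 971.17, so the highest integer P_c is 971 hPa.

971 hPa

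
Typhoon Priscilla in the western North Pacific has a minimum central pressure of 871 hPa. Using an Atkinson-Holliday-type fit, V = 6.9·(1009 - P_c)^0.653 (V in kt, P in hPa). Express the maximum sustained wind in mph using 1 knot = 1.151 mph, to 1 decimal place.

198.3 mph

ΔP = 1009 − 871 = 138 hPa.
V ≈ 6.9 × 138^0.653 = 6.9 × 24.966 ≈ 172.262 kt.
172.262 × 1.151 ≈ 198.27 mph → 198.3 mph.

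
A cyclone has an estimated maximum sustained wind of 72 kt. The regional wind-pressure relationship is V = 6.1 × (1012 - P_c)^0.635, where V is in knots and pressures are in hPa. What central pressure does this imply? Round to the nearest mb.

ΔP = (V / 6.1)^(1/0.635) = (72/6.1)^1.575.
72/6.1 = 11.803; 11.803^1.575 ≈ 48.77 mb.
P_c = 1012 − 48.77 = 963.23 ≈ 963 mb.

963 mb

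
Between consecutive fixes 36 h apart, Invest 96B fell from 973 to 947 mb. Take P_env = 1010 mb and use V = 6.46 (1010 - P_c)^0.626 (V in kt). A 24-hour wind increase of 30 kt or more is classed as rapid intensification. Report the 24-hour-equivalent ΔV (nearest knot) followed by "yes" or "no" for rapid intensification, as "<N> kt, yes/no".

16 kt, no

V₁: ΔP = 37, V ≈ 6.46 × 37^0.626 ≈ 61.93 kt.
V₂: ΔP = 63, V ≈ 6.46 × 63^0.626 ≈ 86.42 kt.
ΔV over 36 h = 24.49 kt → 24 h equivalent = 24.49 × 24/36 ≈ 16.33 kt.
16 kt < 30 kt ⇒ not rapid intensification.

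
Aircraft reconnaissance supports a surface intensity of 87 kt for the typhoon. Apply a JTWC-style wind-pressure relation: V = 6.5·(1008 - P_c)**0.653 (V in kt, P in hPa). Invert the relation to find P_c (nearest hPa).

ΔP = (V / 6.5)^(1/0.653) = (87/6.5)^1.531.
87/6.5 = 13.385; 13.385^1.531 ≈ 53.12 hPa.
P_c = 1008 − 53.12 = 954.88 ≈ 955 hPa.

955 hPa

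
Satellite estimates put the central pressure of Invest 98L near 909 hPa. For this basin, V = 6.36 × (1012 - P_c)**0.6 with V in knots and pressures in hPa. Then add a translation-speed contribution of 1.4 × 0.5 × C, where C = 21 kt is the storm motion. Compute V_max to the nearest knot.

ΔP = 1012 − 909 = 103 hPa.
103^0.6 ≈ 16.133.
V ≈ 6.36 × 16.133 ≈ 102.6 kt.
Translation term: 1.4 × 0.5 × 21 = 14.7 kt.
Corrected V ≈ 117.3 kt → 117 kt.

117 kt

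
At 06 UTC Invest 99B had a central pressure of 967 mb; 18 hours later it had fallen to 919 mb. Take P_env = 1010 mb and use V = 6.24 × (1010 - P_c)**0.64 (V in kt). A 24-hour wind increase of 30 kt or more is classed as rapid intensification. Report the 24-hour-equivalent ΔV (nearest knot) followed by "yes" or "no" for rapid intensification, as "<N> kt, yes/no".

57 kt, yes

V₁: ΔP = 43, V ≈ 6.24 × 43^0.64 ≈ 69.28 kt.
V₂: ΔP = 91, V ≈ 6.24 × 91^0.64 ≈ 111.94 kt.
ΔV over 18 h = 42.66 kt → 24 h equivalent = 42.66 × 24/18 ≈ 56.88 kt.
57 kt ≥ 30 kt ⇒ rapid intensification.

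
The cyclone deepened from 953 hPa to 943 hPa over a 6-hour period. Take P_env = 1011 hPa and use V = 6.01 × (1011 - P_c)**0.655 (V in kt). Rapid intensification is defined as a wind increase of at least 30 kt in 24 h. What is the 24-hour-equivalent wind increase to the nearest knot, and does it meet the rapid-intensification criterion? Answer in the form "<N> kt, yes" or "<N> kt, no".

V₁: ΔP = 58, V ≈ 6.01 × 58^0.655 ≈ 85.89 kt.
V₂: ΔP = 68, V ≈ 6.01 × 68^0.655 ≈ 95.32 kt.
ΔV over 6 h = 9.43 kt → 24 h equivalent = 9.43 × 24/6 ≈ 37.72 kt.
38 kt ≥ 30 kt ⇒ rapid intensification.

38 kt, yes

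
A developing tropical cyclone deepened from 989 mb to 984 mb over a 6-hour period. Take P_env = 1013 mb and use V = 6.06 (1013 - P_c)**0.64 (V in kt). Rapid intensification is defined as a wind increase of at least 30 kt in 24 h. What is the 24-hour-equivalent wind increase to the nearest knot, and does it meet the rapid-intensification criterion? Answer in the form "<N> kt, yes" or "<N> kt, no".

V₁: ΔP = 24, V ≈ 6.06 × 24^0.64 ≈ 46.32 kt.
V₂: ΔP = 29, V ≈ 6.06 × 29^0.64 ≈ 52.29 kt.
ΔV over 6 h = 5.97 kt → 24 h equivalent = 5.97 × 24/6 ≈ 23.88 kt.
24 kt < 30 kt ⇒ not rapid intensification.

24 kt, no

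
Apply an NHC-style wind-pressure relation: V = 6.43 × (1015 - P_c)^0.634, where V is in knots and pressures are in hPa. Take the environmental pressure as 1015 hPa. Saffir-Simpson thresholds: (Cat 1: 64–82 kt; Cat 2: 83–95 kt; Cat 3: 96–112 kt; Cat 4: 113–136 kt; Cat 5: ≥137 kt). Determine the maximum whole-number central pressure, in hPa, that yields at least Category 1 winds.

977 hPa

Category 1 begins at V = 64 kt.
Required ΔP = (64/6.43)^(1/0.634) = 9.953^1.577 ≈ 37.50 hPa.
P_c ≤ 1015 − 37.50 = 977.50, so the highest integer P_c is 977 hPa.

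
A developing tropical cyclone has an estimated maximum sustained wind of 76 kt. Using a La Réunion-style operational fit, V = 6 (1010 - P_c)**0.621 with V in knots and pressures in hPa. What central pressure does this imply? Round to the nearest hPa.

950 hPa

ΔP = (V / 6)^(1/0.621) = (76/6)^1.610.
76/6 = 12.667; 12.667^1.610 ≈ 59.65 hPa.
P_c = 1010 − 59.65 = 950.35 ≈ 950 hPa.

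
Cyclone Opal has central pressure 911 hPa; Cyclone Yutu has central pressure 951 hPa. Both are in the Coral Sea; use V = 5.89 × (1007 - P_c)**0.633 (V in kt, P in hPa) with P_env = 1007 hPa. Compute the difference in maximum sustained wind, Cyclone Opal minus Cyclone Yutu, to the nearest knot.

Cyclone Opal: ΔP = 96; V ≈ 5.89 × 96^0.633 ≈ 105.90 kt.
Cyclone Yutu: ΔP = 56; V ≈ 5.89 × 56^0.633 ≈ 75.29 kt.
Difference ≈ 105.90 − 75.29 = 30.61 → 31 kt.

31 kt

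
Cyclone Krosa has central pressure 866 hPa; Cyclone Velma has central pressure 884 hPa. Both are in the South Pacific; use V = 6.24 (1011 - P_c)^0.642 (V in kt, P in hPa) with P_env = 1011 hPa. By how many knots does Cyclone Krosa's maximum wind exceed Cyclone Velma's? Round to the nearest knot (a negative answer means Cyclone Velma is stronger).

Cyclone Krosa: ΔP = 145; V ≈ 6.24 × 145^0.642 ≈ 152.33 kt.
Cyclone Velma: ΔP = 127; V ≈ 6.24 × 127^0.642 ≈ 139.90 kt.
Difference ≈ 152.33 − 139.90 = 12.43 → 12 kt.

12 kt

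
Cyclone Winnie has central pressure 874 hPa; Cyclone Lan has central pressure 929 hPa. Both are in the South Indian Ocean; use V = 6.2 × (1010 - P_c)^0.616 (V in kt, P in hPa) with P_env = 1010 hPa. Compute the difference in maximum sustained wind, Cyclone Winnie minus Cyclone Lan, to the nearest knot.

35 kt

Cyclone Winnie: ΔP = 136; V ≈ 6.2 × 136^0.616 ≈ 127.84 kt.
Cyclone Lan: ΔP = 81; V ≈ 6.2 × 81^0.616 ≈ 92.90 kt.
Difference ≈ 127.84 − 92.90 = 34.94 → 35 kt.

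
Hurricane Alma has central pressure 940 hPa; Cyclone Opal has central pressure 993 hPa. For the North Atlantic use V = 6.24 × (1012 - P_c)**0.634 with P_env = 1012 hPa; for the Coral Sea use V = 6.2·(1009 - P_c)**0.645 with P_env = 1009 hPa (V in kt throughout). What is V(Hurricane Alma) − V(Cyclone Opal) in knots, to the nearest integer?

57 kt

Hurricane Alma: ΔP = 72; V ≈ 6.24 × 72^0.634 ≈ 93.91 kt.
Cyclone Opal: ΔP = 16; V ≈ 6.2 × 16^0.645 ≈ 37.07 kt.
Difference ≈ 93.91 − 37.07 = 56.84 → 57 kt.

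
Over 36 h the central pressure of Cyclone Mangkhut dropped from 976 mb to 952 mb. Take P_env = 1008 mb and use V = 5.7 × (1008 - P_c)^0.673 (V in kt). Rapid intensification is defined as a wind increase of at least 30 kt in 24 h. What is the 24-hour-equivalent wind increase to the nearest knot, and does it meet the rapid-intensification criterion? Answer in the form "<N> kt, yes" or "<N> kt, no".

18 kt, no

V₁: ΔP = 32, V ≈ 5.7 × 32^0.673 ≈ 58.73 kt.
V₂: ΔP = 56, V ≈ 5.7 × 56^0.673 ≈ 85.59 kt.
ΔV over 36 h = 26.86 kt → 24 h equivalent = 26.86 × 24/36 ≈ 17.91 kt.
18 kt < 30 kt ⇒ not rapid intensification.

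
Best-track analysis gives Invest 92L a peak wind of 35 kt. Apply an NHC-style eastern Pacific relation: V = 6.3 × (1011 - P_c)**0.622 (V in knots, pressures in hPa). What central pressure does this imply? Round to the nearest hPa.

ΔP = (V / 6.3)^(1/0.622) = (35/6.3)^1.608.
35/6.3 = 5.556; 5.556^1.608 ≈ 15.75 hPa.
P_c = 1011 − 15.75 = 995.25 ≈ 995 hPa.

995 hPa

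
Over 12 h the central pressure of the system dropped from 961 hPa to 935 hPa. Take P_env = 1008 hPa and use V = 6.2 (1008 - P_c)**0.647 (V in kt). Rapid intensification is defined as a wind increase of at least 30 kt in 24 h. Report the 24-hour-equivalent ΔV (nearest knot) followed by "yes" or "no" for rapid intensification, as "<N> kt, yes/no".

49 kt, yes

V₁: ΔP = 47, V ≈ 6.2 × 47^0.647 ≈ 74.86 kt.
V₂: ΔP = 73, V ≈ 6.2 × 73^0.647 ≈ 99.53 kt.
ΔV over 12 h = 24.67 kt → 24 h equivalent = 24.67 × 24/12 ≈ 49.34 kt.
49 kt ≥ 30 kt ⇒ rapid intensification.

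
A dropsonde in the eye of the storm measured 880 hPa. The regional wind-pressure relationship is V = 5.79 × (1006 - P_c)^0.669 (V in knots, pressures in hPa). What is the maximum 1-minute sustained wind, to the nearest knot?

ΔP = 1006 − 880 = 126 hPa.
126^0.669 ≈ 25.418.
V ≈ 5.79 × 25.418 ≈ 147.2 kt.

147 kt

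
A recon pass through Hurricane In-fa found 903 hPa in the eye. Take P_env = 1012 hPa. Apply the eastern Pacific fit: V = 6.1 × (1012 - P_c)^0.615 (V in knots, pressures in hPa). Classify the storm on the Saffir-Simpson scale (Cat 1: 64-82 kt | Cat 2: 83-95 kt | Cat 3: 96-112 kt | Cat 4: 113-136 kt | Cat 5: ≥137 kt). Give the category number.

ΔP = 1012 − 903 = 109 hPa.
V ≈ 6.1 × 109^0.615 = 6.1 × 17.91 ≈ 109 kt.
109 kt falls in the Category 3 band.

3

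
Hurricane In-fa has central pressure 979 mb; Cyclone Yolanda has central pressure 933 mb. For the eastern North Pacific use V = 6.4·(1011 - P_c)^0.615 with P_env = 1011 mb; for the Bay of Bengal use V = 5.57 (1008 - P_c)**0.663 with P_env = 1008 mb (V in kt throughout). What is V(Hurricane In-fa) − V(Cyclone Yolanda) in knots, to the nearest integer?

Hurricane In-fa: ΔP = 32; V ≈ 6.4 × 32^0.615 ≈ 53.93 kt.
Cyclone Yolanda: ΔP = 75; V ≈ 5.57 × 75^0.663 ≈ 97.50 kt.
Difference ≈ 53.93 − 97.50 = -43.57 → -44 kt.

-44 kt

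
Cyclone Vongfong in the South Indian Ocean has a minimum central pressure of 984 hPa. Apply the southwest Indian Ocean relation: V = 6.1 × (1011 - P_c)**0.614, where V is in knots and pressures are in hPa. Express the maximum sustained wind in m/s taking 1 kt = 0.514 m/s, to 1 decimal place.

ΔP = 1011 − 984 = 27 hPa.
V ≈ 6.1 × 27^0.614 = 6.1 × 7.566 ≈ 46.152 kt.
46.152 × 0.514 ≈ 23.72 m/s → 23.7 m/s.

23.7 m/s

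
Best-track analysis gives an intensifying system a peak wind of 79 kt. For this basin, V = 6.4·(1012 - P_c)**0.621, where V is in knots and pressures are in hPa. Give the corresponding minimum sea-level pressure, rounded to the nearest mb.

955 mb

ΔP = (V / 6.4)^(1/0.621) = (79/6.4)^1.610.
79/6.4 = 12.344; 12.344^1.610 ≈ 57.22 mb.
P_c = 1012 − 57.22 = 954.78 ≈ 955 mb.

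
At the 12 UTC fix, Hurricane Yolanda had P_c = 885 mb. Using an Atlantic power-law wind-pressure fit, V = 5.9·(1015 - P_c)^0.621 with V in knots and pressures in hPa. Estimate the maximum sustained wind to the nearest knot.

ΔP = 1015 − 885 = 130 mb.
130^0.621 ≈ 20.547.
V ≈ 5.9 × 20.547 ≈ 121.2 kt.

121 kt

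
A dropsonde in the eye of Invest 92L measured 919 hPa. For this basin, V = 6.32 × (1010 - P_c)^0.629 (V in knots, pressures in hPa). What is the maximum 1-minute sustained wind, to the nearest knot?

ΔP = 1010 − 919 = 91 hPa.
91^0.629 ≈ 17.070.
V ≈ 6.32 × 17.070 ≈ 107.9 kt.

108 kt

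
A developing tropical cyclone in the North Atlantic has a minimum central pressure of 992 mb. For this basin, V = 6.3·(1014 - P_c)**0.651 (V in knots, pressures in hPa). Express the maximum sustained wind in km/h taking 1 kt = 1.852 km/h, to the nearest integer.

87 km/h

ΔP = 1014 − 992 = 22 mb.
V ≈ 6.3 × 22^0.651 = 6.3 × 7.480 ≈ 47.126 kt.
47.126 × 1.852 ≈ 87.28 km/h → 87 km/h.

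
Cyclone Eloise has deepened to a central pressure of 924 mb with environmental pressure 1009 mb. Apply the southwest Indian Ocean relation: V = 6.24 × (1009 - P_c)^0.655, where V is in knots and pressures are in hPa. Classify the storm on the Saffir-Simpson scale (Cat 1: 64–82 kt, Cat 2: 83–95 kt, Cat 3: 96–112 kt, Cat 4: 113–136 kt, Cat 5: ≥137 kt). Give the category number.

ΔP = 1009 − 924 = 85 mb.
V ≈ 6.24 × 85^0.655 = 6.24 × 18.36 ≈ 115 kt.
115 kt falls in the Category 4 band.

4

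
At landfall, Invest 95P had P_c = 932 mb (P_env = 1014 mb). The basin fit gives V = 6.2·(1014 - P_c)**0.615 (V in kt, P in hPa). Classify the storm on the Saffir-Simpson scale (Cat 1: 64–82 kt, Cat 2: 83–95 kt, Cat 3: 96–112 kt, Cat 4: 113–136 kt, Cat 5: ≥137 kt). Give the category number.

ΔP = 1014 − 932 = 82 mb.
V ≈ 6.2 × 82^0.615 = 6.2 × 15.03 ≈ 93 kt.
93 kt falls in the Category 2 band.

2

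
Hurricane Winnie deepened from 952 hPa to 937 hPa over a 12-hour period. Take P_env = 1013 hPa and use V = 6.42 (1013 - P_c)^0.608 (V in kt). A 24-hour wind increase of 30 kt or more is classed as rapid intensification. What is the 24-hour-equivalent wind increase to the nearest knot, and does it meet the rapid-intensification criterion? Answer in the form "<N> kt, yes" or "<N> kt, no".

22 kt, no

V₁: ΔP = 61, V ≈ 6.42 × 61^0.608 ≈ 78.17 kt.
V₂: ΔP = 76, V ≈ 6.42 × 76^0.608 ≈ 89.34 kt.
ΔV over 12 h = 11.17 kt → 24 h equivalent = 11.17 × 24/12 ≈ 22.34 kt.
22 kt < 30 kt ⇒ not rapid intensification.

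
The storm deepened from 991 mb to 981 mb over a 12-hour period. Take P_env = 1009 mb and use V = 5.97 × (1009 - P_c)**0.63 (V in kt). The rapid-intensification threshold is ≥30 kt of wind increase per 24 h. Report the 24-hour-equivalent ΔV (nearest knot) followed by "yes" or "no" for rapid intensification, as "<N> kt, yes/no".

24 kt, no

V₁: ΔP = 18, V ≈ 5.97 × 18^0.63 ≈ 36.88 kt.
V₂: ΔP = 28, V ≈ 5.97 × 28^0.63 ≈ 48.72 kt.
ΔV over 12 h = 11.84 kt → 24 h equivalent = 11.84 × 24/12 ≈ 23.68 kt.
24 kt < 30 kt ⇒ not rapid intensification.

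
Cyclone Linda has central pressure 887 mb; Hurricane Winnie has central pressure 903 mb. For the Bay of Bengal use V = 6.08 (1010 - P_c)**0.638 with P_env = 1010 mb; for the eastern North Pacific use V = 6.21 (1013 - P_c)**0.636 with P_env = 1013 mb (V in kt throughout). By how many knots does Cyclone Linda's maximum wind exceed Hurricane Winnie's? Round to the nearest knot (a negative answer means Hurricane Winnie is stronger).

Cyclone Linda: ΔP = 123; V ≈ 6.08 × 123^0.638 ≈ 131.00 kt.
Hurricane Winnie: ΔP = 110; V ≈ 6.21 × 110^0.636 ≈ 123.43 kt.
Difference ≈ 131.00 − 123.43 = 7.57 → 8 kt.

8 kt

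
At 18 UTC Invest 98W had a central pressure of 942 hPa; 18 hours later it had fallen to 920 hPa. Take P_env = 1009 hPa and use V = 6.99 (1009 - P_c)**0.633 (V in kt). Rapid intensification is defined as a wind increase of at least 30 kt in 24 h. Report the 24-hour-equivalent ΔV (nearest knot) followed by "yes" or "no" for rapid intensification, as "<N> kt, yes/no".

26 kt, no

V₁: ΔP = 67, V ≈ 6.99 × 67^0.633 ≈ 100.09 kt.
V₂: ΔP = 89, V ≈ 6.99 × 89^0.633 ≈ 119.80 kt.
ΔV over 18 h = 19.71 kt → 24 h equivalent = 19.71 × 24/18 ≈ 26.28 kt.
26 kt < 30 kt ⇒ not rapid intensification.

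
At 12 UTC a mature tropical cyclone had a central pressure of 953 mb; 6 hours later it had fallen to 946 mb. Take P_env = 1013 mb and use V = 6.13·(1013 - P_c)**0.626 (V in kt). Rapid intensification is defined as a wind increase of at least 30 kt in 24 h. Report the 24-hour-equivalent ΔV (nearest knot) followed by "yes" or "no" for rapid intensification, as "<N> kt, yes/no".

V₁: ΔP = 60, V ≈ 6.13 × 60^0.626 ≈ 79.54 kt.
V₂: ΔP = 67, V ≈ 6.13 × 67^0.626 ≈ 85.23 kt.
ΔV over 6 h = 5.69 kt → 24 h equivalent = 5.69 × 24/6 ≈ 22.76 kt.
23 kt < 30 kt ⇒ not rapid intensification.

23 kt, no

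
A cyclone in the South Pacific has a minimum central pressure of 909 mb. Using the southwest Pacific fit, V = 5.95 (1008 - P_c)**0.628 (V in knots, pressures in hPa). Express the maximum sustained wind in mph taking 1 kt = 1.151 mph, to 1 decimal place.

ΔP = 1008 − 909 = 99 mb.
V ≈ 5.95 × 99^0.628 = 5.95 × 17.917 ≈ 106.605 kt.
106.605 × 1.151 ≈ 122.70 mph → 122.7 mph.

122.7 mph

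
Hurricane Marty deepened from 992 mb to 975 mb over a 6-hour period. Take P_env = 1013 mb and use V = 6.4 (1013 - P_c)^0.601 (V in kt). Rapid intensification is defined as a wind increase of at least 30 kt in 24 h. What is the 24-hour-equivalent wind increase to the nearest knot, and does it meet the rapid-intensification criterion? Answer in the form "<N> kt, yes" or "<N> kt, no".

68 kt, yes

V₁: ΔP = 21, V ≈ 6.4 × 21^0.601 ≈ 39.89 kt.
V₂: ΔP = 38, V ≈ 6.4 × 38^0.601 ≈ 56.97 kt.
ΔV over 6 h = 17.08 kt → 24 h equivalent = 17.08 × 24/6 ≈ 68.32 kt.
68 kt ≥ 30 kt ⇒ rapid intensification.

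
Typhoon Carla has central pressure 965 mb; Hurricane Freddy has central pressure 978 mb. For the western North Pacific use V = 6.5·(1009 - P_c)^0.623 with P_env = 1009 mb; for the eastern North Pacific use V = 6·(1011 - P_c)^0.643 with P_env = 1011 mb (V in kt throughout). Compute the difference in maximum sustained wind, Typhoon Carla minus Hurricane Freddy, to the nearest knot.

Typhoon Carla: ΔP = 44; V ≈ 6.5 × 44^0.623 ≈ 68.67 kt.
Hurricane Freddy: ΔP = 33; V ≈ 6 × 33^0.643 ≈ 56.83 kt.
Difference ≈ 68.67 − 56.83 = 11.84 → 12 kt.

12 kt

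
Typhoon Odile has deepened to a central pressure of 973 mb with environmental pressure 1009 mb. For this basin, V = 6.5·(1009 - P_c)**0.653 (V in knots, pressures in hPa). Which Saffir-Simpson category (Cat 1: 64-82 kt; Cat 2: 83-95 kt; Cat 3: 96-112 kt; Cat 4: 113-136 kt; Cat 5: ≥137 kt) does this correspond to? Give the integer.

ΔP = 1009 − 973 = 36 mb.
V ≈ 6.5 × 36^0.653 = 6.5 × 10.38 ≈ 67 kt.
67 kt falls in the Category 1 band.

1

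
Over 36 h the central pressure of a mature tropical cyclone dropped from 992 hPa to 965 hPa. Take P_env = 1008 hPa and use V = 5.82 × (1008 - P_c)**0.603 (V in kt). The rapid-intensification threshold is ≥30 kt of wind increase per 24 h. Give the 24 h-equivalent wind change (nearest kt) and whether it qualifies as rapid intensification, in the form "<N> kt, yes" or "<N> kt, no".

17 kt, no

V₁: ΔP = 16, V ≈ 5.82 × 16^0.603 ≈ 30.97 kt.
V₂: ΔP = 43, V ≈ 5.82 × 43^0.603 ≈ 56.22 kt.
ΔV over 36 h = 25.25 kt → 24 h equivalent = 25.25 × 24/36 ≈ 16.83 kt.
17 kt < 30 kt ⇒ not rapid intensification.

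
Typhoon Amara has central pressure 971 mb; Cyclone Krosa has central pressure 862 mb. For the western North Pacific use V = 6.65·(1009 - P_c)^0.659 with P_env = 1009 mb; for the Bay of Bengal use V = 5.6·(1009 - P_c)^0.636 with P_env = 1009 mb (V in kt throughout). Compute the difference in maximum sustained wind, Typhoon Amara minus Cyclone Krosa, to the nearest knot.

-61 kt

Typhoon Amara: ΔP = 38; V ≈ 6.65 × 38^0.659 ≈ 73.10 kt.
Cyclone Krosa: ΔP = 147; V ≈ 5.6 × 147^0.636 ≈ 133.84 kt.
Difference ≈ 73.10 − 133.84 = -60.74 → -61 kt.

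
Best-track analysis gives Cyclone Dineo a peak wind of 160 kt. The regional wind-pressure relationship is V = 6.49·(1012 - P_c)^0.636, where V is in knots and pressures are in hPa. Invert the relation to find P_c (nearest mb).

858 mb

ΔP = (V / 6.49)^(1/0.636) = (160/6.49)^1.572.
160/6.49 = 24.653; 24.653^1.572 ≈ 154.34 mb.
P_c = 1012 − 154.34 = 857.66 ≈ 858 mb.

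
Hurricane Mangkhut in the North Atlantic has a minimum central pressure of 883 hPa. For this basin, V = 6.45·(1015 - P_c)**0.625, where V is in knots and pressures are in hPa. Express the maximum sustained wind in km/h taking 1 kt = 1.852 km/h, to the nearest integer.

253 km/h

ΔP = 1015 − 883 = 132 hPa.
V ≈ 6.45 × 132^0.625 = 6.45 × 21.152 ≈ 136.433 kt.
136.433 × 1.852 ≈ 252.67 km/h → 253 km/h.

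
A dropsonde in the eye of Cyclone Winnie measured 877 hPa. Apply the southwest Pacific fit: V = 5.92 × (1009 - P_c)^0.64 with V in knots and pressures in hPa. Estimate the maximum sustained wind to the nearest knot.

135 kt

ΔP = 1009 − 877 = 132 hPa.
132^0.64 ≈ 22.760.
V ≈ 5.92 × 22.760 ≈ 134.7 kt.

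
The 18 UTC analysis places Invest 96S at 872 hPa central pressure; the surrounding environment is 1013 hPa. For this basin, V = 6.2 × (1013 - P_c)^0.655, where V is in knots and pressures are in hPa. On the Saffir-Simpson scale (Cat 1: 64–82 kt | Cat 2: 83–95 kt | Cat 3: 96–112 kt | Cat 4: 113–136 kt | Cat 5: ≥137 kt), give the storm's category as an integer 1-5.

ΔP = 1013 − 872 = 141 hPa.
V ≈ 6.2 × 141^0.655 = 6.2 × 25.57 ≈ 159 kt.
159 kt falls in the Category 5 band.

5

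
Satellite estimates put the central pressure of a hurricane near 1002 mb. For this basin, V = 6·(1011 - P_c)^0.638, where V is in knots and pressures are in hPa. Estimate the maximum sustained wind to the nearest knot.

ΔP = 1011 − 1002 = 9 mb.
9^0.638 ≈ 4.063.
V ≈ 6 × 4.063 ≈ 24.4 kt.

24 kt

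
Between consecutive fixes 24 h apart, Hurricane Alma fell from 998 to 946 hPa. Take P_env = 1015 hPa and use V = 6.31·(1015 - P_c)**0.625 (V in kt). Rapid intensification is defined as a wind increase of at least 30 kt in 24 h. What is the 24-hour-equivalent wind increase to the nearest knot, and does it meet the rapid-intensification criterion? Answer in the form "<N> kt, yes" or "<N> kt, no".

V₁: ΔP = 17, V ≈ 6.31 × 17^0.625 ≈ 37.07 kt.
V₂: ΔP = 69, V ≈ 6.31 × 69^0.625 ≈ 88.98 kt.
ΔV over 24 h = 51.91 kt → 24 h equivalent = 51.91 × 24/24 ≈ 51.91 kt.
52 kt ≥ 30 kt ⇒ rapid intensification.

52 kt, yes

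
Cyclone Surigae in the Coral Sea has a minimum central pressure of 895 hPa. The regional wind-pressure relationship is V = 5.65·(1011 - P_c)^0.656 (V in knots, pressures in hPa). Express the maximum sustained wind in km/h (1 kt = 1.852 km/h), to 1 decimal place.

ΔP = 1011 − 895 = 116 hPa.
V ≈ 5.65 × 116^0.656 = 5.65 × 22.609 ≈ 127.742 kt.
127.742 × 1.852 ≈ 236.58 km/h → 236.6 km/h.

236.6 km/h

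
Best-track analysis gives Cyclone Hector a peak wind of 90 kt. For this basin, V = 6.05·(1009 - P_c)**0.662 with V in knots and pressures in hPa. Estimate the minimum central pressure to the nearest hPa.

950 hPa

ΔP = (V / 6.05)^(1/0.662) = (90/6.05)^1.511.
90/6.05 = 14.876; 14.876^1.511 ≈ 59.04 hPa.
P_c = 1009 − 59.04 = 949.96 ≈ 950 hPa.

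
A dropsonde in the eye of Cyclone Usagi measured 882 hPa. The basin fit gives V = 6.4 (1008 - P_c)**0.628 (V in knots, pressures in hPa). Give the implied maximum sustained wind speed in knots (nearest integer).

ΔP = 1008 − 882 = 126 hPa.
126^0.628 ≈ 20.846.
V ≈ 6.4 × 20.846 ≈ 133.4 kt.

133 kt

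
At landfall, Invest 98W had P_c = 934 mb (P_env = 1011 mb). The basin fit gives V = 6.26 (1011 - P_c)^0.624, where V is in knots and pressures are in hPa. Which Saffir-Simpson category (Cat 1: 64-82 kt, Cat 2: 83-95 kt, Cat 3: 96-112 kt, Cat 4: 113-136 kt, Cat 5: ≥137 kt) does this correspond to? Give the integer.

2

ΔP = 1011 − 934 = 77 mb.
V ≈ 6.26 × 77^0.624 = 6.26 × 15.04 ≈ 94 kt.
94 kt falls in the Category 2 band.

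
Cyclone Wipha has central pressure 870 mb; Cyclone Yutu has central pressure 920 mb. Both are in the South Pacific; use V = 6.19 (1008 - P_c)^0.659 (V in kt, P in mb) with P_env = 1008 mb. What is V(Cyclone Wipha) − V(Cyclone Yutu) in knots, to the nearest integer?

41 kt

Cyclone Wipha: ΔP = 138; V ≈ 6.19 × 138^0.659 ≈ 159.17 kt.
Cyclone Yutu: ΔP = 88; V ≈ 6.19 × 88^0.659 ≈ 118.33 kt.
Difference ≈ 159.17 − 118.33 = 40.84 → 41 kt.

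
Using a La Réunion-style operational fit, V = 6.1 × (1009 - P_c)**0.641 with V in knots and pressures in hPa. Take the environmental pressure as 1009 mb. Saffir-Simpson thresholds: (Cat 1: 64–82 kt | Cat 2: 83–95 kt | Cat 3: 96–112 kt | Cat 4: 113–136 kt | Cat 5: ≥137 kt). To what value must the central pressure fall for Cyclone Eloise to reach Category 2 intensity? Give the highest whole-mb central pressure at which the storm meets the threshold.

950 mb

Category 2 begins at V = 83 kt.
Required ΔP = (83/6.1)^(1/0.641) = 13.607^1.560 ≈ 58.71 mb.
P_c ≤ 1009 − 58.71 = 950.29, so the highest integer P_c is 950 mb.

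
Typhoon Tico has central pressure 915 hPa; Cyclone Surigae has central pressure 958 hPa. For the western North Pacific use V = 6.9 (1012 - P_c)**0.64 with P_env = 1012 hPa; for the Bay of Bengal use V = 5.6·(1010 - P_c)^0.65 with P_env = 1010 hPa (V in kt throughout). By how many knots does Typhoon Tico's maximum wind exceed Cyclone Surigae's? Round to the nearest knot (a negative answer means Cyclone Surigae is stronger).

56 kt

Typhoon Tico: ΔP = 97; V ≈ 6.9 × 97^0.64 ≈ 128.94 kt.
Cyclone Surigae: ΔP = 52; V ≈ 5.6 × 52^0.65 ≈ 73.04 kt.
Difference ≈ 128.94 − 73.04 = 55.90 → 56 kt.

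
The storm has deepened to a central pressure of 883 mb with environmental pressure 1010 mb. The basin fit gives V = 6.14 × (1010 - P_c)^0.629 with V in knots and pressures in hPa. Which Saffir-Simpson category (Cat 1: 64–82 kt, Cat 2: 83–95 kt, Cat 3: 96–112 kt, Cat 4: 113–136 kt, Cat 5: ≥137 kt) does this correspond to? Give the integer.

4

ΔP = 1010 − 883 = 127 mb.
V ≈ 6.14 × 127^0.629 = 6.14 × 21.05 ≈ 129 kt.
129 kt falls in the Category 4 band.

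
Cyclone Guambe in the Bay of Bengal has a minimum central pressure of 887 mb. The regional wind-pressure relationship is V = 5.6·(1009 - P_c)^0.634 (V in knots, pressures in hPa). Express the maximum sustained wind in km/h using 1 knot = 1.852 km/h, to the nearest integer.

ΔP = 1009 − 887 = 122 mb.
V ≈ 5.6 × 122^0.634 = 5.6 × 21.026 ≈ 117.744 kt.
117.744 × 1.852 ≈ 218.06 km/h → 218 km/h.

218 km/h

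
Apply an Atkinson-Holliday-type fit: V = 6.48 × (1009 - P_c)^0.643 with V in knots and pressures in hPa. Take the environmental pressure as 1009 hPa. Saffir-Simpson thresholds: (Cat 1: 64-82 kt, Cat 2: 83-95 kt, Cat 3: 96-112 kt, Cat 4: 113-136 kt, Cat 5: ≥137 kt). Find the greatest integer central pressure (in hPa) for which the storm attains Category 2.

Category 2 begins at V = 83 kt.
Required ΔP = (83/6.48)^(1/0.643) = 12.809^1.555 ≈ 52.77 hPa.
P_c ≤ 1009 − 52.77 = 956.23, so the highest integer P_c is 956 hPa.

956 hPa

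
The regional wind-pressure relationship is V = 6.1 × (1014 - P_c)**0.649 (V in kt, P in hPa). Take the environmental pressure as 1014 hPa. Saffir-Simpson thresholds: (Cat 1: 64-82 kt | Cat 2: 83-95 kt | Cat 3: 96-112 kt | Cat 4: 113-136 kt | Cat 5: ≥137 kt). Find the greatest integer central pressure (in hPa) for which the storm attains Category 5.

893 hPa

Category 5 begins at V = 137 kt.
Required ΔP = (137/6.1)^(1/0.649) = 22.459^1.541 ≈ 120.86 hPa.
P_c ≤ 1014 − 120.86 = 893.14, so the highest integer P_c is 893 hPa.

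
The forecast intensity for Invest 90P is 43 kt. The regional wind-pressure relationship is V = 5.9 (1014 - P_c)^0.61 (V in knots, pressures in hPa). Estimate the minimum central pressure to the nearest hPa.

988 hPa

ΔP = (V / 5.9)^(1/0.61) = (43/5.9)^1.639.
43/5.9 = 7.288; 7.288^1.639 ≈ 25.95 hPa.
P_c = 1014 − 25.95 = 988.05 ≈ 988 hPa.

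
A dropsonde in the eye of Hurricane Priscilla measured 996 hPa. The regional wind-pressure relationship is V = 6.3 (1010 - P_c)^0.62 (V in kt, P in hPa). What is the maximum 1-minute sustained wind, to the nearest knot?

32 kt

ΔP = 1010 − 996 = 14 hPa.
14^0.62 ≈ 5.136.
V ≈ 6.3 × 5.136 ≈ 32.4 kt.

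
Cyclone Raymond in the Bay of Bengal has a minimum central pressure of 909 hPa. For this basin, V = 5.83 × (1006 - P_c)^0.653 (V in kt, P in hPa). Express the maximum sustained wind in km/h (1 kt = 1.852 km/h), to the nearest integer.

ΔP = 1006 − 909 = 97 hPa.
V ≈ 5.83 × 97^0.653 = 5.83 × 19.832 ≈ 115.619 kt.
115.619 × 1.852 ≈ 214.13 km/h → 214 km/h.

214 km/h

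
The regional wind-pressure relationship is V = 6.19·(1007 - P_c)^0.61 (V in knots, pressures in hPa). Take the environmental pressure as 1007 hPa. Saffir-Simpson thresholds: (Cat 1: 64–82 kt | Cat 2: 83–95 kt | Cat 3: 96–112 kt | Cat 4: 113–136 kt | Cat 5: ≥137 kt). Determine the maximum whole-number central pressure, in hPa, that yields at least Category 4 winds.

Category 4 begins at V = 113 kt.
Required ΔP = (113/6.19)^(1/0.61) = 18.255^1.639 ≈ 116.91 hPa.
P_c ≤ 1007 − 116.91 = 890.09, so the highest integer P_c is 890 hPa.

890 hPa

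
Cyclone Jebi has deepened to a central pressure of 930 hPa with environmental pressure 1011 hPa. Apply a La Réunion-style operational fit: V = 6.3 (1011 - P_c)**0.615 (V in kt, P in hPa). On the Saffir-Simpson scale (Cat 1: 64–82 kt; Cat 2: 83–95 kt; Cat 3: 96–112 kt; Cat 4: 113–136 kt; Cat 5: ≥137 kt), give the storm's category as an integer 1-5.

ΔP = 1011 − 930 = 81 hPa.
V ≈ 6.3 × 81^0.615 = 6.3 × 14.92 ≈ 94 kt.
94 kt falls in the Category 2 band.

2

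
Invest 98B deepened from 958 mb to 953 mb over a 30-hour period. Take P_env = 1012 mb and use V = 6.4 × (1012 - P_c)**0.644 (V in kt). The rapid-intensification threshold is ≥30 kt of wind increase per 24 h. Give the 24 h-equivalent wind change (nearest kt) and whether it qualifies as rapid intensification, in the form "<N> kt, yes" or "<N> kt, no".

4 kt, no

V₁: ΔP = 54, V ≈ 6.4 × 54^0.644 ≈ 83.53 kt.
V₂: ΔP = 59, V ≈ 6.4 × 59^0.644 ≈ 88.43 kt.
ΔV over 30 h = 4.90 kt → 24 h equivalent = 4.90 × 24/30 ≈ 3.92 kt.
4 kt < 30 kt ⇒ not rapid intensification.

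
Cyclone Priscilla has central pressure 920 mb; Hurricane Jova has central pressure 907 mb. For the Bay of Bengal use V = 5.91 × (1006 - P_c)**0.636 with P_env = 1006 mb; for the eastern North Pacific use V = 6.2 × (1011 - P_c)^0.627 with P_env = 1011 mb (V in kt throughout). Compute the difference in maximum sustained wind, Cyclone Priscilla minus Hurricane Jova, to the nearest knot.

Cyclone Priscilla: ΔP = 86; V ≈ 5.91 × 86^0.636 ≈ 100.45 kt.
Hurricane Jova: ΔP = 104; V ≈ 6.2 × 104^0.627 ≈ 114.04 kt.
Difference ≈ 100.45 − 114.04 = -13.59 → -14 kt.

-14 kt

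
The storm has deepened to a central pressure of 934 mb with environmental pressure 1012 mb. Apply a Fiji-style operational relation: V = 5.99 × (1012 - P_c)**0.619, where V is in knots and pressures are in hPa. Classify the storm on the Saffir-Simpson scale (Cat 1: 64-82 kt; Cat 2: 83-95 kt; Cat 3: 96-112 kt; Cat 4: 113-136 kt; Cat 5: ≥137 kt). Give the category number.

2

ΔP = 1012 − 934 = 78 mb.
V ≈ 5.99 × 78^0.619 = 5.99 × 14.83 ≈ 89 kt.
89 kt falls in the Category 2 band.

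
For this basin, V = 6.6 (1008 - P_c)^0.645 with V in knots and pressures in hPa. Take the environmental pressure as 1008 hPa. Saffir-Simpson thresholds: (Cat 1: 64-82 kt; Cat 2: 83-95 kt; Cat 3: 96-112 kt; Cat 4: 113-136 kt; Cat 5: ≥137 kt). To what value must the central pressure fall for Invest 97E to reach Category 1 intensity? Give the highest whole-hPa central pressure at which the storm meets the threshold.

974 hPa

Category 1 begins at V = 64 kt.
Required ΔP = (64/6.6)^(1/0.645) = 9.697^1.550 ≈ 33.86 hPa.
P_c ≤ 1008 − 33.86 = 974.14, so the highest integer P_c is 974 hPa.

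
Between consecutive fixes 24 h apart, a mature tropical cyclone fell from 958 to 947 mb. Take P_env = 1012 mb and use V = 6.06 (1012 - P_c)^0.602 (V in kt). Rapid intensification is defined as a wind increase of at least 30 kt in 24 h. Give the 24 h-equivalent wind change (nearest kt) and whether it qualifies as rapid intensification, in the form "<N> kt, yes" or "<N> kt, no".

V₁: ΔP = 54, V ≈ 6.06 × 54^0.602 ≈ 66.89 kt.
V₂: ΔP = 65, V ≈ 6.06 × 65^0.602 ≈ 74.79 kt.
ΔV over 24 h = 7.90 kt → 24 h equivalent = 7.90 × 24/24 ≈ 7.90 kt.
8 kt < 30 kt ⇒ not rapid intensification.

8 kt, no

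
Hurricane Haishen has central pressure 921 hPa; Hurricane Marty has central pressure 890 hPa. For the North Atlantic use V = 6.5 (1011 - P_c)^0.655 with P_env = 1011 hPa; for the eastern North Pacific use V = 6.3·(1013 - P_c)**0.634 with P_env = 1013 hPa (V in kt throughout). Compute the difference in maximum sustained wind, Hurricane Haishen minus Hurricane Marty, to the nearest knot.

Hurricane Haishen: ΔP = 90; V ≈ 6.5 × 90^0.655 ≈ 123.86 kt.
Hurricane Marty: ΔP = 123; V ≈ 6.3 × 123^0.634 ≈ 133.15 kt.
Difference ≈ 123.86 − 133.15 = -9.29 → -9 kt.

-9 kt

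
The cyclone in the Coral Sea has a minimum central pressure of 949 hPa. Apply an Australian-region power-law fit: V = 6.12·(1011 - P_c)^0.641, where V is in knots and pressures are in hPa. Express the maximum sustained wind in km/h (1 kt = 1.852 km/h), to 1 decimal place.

ΔP = 1011 − 949 = 62 hPa.
V ≈ 6.12 × 62^0.641 = 6.12 × 14.090 ≈ 86.233 kt.
86.233 × 1.852 ≈ 159.70 km/h → 159.7 km/h.

159.7 km/h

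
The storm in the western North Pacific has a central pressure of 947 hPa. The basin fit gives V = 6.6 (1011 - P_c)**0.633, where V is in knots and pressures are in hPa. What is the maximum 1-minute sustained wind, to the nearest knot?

92 kt

ΔP = 1011 − 947 = 64 hPa.
64^0.633 ≈ 13.910.
V ≈ 6.6 × 13.910 ≈ 91.8 kt.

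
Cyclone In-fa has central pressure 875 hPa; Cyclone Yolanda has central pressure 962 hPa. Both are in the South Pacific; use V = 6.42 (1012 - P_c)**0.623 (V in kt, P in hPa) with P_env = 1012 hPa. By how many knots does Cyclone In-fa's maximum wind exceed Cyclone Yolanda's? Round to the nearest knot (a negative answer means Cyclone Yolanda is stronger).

Cyclone In-fa: ΔP = 137; V ≈ 6.42 × 137^0.623 ≈ 137.63 kt.
Cyclone Yolanda: ΔP = 50; V ≈ 6.42 × 50^0.623 ≈ 73.45 kt.
Difference ≈ 137.63 − 73.45 = 64.18 → 64 kt.

64 kt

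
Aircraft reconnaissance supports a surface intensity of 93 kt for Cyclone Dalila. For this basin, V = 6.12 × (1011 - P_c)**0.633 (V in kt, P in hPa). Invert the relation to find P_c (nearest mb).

ΔP = (V / 6.12)^(1/0.633) = (93/6.12)^1.580.
93/6.12 = 15.196; 15.196^1.580 ≈ 73.60 mb.
P_c = 1011 − 73.60 = 937.40 ≈ 937 mb.

937 mb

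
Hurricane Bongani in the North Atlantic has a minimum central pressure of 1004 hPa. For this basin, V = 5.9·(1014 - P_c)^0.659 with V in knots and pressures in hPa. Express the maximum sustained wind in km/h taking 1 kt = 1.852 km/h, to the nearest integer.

50 km/h

ΔP = 1014 − 1004 = 10 hPa.
V ≈ 5.9 × 10^0.659 = 5.9 × 4.560 ≈ 26.906 kt.
26.906 × 1.852 ≈ 49.83 km/h → 50 km/h.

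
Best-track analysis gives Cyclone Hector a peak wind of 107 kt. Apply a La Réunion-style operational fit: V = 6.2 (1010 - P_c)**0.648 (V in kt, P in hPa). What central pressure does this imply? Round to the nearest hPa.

929 hPa

ΔP = (V / 6.2)^(1/0.648) = (107/6.2)^1.543.
107/6.2 = 17.258; 17.258^1.543 ≈ 81.08 hPa.
P_c = 1010 − 81.08 = 928.92 ≈ 929 hPa.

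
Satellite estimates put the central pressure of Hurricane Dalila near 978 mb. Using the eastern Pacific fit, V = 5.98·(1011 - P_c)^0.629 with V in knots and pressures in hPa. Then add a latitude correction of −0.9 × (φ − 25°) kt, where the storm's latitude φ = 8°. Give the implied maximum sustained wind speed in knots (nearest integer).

69 kt

ΔP = 1011 − 978 = 33 mb.
33^0.629 ≈ 9.019.
V ≈ 5.98 × 9.019 ≈ 53.9 kt.
Latitude correction: −0.9 × (8 − 25) = 15.3 kt.
Corrected V ≈ 69.2 kt → 69 kt.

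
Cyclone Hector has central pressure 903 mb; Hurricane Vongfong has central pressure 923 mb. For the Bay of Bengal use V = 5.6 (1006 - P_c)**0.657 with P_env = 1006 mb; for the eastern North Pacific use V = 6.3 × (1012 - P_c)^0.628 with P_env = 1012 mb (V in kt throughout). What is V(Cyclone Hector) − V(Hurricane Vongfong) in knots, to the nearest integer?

12 kt

Cyclone Hector: ΔP = 103; V ≈ 5.6 × 103^0.657 ≈ 117.66 kt.
Hurricane Vongfong: ΔP = 89; V ≈ 6.3 × 89^0.628 ≈ 105.57 kt.
Difference ≈ 117.66 − 105.57 = 12.09 → 12 kt.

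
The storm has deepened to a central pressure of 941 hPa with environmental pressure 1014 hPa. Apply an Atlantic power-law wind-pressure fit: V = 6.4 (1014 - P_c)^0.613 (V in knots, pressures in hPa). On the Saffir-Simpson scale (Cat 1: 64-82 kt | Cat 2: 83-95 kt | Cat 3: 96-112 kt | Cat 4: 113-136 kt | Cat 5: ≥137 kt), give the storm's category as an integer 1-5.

ΔP = 1014 − 941 = 73 hPa.
V ≈ 6.4 × 73^0.613 = 6.4 × 13.87 ≈ 89 kt.
89 kt falls in the Category 2 band.

2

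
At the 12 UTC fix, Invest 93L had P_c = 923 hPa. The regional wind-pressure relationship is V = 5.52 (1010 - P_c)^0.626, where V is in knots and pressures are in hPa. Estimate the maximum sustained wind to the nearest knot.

90 kt

ΔP = 1010 − 923 = 87 hPa.
87^0.626 ≈ 16.373.
V ≈ 5.52 × 16.373 ≈ 90.4 kt.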